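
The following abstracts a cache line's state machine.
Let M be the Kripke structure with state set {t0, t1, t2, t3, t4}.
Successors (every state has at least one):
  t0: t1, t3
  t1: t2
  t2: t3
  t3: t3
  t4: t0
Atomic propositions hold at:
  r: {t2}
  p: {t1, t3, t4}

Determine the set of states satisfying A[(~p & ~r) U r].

{t2}

Sat(~p) = {t0, t2}
Sat(~r) = {t0, t1, t3, t4}
Sat(~p & ~r) = {t0}
A[(~p & ~r) U r]: least fixpoint, start Z0 = Sat(r) = {t2}, add states in Sat(~p & ~r) with every successor in Z. Already a fixed point.
Sat(A[(~p & ~r) U r]) = {t2}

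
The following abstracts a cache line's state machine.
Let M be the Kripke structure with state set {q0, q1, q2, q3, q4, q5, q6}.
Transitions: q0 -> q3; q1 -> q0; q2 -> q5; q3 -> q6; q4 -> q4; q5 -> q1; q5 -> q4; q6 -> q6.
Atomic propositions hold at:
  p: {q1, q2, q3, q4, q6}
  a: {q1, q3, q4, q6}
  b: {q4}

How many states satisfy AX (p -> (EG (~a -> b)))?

Sat(~a) = {q0, q2, q5}
Sat(~a -> b) = {q1, q3, q4, q6}
EG (~a -> b): greatest fixpoint, start Z0 = {q1, q3, q4, q6}, keep only states in Sat with some successor in Z. Z1 = {q3, q4, q6}; fixed.
Sat(EG (~a -> b)) = {q3, q4, q6}
Sat(p -> (EG (~a -> b))) = {q0, q3, q4, q5, q6}
Sat(AX (p -> (EG (~a -> b)))) = {s : every successor in {q0, q3, q4, q5, q6}} = {q0, q1, q2, q3, q4, q6}
|Sat(AX (p -> (EG (~a -> b))))| = |{q0, q1, q2, q3, q4, q6}| = 6.

6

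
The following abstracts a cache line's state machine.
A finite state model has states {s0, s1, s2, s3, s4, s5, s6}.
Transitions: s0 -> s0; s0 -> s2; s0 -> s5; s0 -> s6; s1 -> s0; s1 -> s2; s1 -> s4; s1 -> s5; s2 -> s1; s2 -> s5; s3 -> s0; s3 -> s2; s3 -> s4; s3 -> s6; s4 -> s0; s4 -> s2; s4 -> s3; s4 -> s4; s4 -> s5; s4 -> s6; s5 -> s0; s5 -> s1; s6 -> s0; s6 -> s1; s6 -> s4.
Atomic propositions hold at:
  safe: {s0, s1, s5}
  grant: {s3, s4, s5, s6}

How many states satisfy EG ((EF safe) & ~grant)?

EF safe: least fixpoint, start Z0 = {s0, s1, s5}, add states with some successor in Z. Z1 = {s0, s1, s2, s3, s4, s5, s6}; fixed.
Sat(EF safe) = {s0, s1, s2, s3, s4, s5, s6}
Sat(~grant) = {s0, s1, s2}
Sat((EF safe) & ~grant) = {s0, s1, s2}
EG ((EF safe) & ~grant): greatest fixpoint, start Z0 = {s0, s1, s2}, keep only states in Sat with some successor in Z. Already a fixed point.
Sat(EG ((EF safe) & ~grant)) = {s0, s1, s2}
|Sat(EG ((EF safe) & ~grant))| = |{s0, s1, s2}| = 3.

3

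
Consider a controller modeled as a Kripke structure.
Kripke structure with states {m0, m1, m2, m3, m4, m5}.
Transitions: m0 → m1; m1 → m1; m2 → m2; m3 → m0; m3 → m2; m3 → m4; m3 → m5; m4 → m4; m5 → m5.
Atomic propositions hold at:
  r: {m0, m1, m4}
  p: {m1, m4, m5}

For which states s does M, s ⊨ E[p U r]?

{m0, m1, m4}

E[p U r]: least fixpoint, start Z0 = Sat(r) = {m0, m1, m4}, add states in Sat(p) with some successor in Z. Already a fixed point.
Sat(E[p U r]) = {m0, m1, m4}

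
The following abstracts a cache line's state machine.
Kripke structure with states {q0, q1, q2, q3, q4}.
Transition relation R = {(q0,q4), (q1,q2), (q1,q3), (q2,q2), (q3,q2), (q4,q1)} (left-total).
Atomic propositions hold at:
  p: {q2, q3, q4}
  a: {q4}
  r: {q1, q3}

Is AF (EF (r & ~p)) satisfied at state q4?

Yes

Sat(~p) = {q0, q1}
Sat(r & ~p) = {q1}
EF (r & ~p): least fixpoint, start Z0 = {q1}, add states with some successor in Z. Z1 = {q1, q4}; Z2 = {q0, q1, q4}; fixed.
Sat(EF (r & ~p)) = {q0, q1, q4}
AF (EF (r & ~p)): least fixpoint, start Z0 = {q0, q1, q4}, add states with every successor in Z. Already a fixed point.
Sat(AF (EF (r & ~p))) = {q0, q1, q4}
q4 ∈ Sat(AF (EF (r & ~p))) = {q0, q1, q4}, so the formula holds at q4.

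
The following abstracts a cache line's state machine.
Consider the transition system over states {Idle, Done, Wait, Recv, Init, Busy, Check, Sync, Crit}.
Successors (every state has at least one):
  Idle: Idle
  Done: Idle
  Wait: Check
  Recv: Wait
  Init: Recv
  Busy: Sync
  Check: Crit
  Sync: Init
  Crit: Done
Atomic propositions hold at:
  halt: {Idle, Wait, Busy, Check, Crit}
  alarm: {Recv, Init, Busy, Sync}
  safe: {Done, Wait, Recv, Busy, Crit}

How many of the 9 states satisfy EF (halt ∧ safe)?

Sat(halt ∧ safe) = {Wait, Busy, Crit}
EF (halt ∧ safe): least fixpoint, start Z0 = {Wait, Busy, Crit}, add states with some successor in Z. Z1 = {Wait, Recv, Busy, Check, Crit}; Z2 = {Wait, Recv, Init, Busy, Check, Crit}; Z3 = {Wait, Recv, Init, Busy, Check, Sync, Crit}; fixed.
Sat(EF (halt ∧ safe)) = {Wait, Recv, Init, Busy, Check, Sync, Crit}
|Sat(EF (halt ∧ safe))| = |{Wait, Recv, Init, Busy, Check, Sync, Crit}| = 7.

7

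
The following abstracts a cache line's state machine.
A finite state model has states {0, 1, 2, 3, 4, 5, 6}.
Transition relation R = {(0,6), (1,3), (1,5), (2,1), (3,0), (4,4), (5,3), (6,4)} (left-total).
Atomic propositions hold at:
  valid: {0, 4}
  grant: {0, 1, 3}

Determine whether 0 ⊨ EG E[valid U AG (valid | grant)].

No

Sat(valid | grant) = {0, 1, 3, 4}
AG (valid | grant): greatest fixpoint, start Z0 = {0, 1, 3, 4}, keep only states in Sat with every successor in Z. Z1 = {3, 4}; Z2 = {4}; fixed.
Sat(AG (valid | grant)) = {4}
E[valid U AG (valid | grant)]: least fixpoint, start Z0 = Sat(AG (valid | grant)) = {4}, add states in Sat(valid) with some successor in Z. Already a fixed point.
Sat(E[valid U AG (valid | grant)]) = {4}
EG E[valid U AG (valid | grant)]: greatest fixpoint, start Z0 = {4}, keep only states in Sat with some successor in Z. Already a fixed point.
Sat(EG E[valid U AG (valid | grant)]) = {4}
0 ∉ Sat(EG E[valid U AG (valid | grant)]) = {4}, so the formula does not hold at 0.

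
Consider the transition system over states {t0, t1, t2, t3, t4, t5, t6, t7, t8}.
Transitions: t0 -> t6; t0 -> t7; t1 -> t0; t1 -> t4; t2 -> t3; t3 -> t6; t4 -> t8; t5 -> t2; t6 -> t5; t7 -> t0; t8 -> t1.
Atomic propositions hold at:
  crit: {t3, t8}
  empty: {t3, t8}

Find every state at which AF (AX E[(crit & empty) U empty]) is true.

{t2, t3, t4, t5, t6}

Sat(crit & empty) = {t3, t8}
E[(crit & empty) U empty]: least fixpoint, start Z0 = Sat(empty) = {t3, t8}, add states in Sat(crit & empty) with some successor in Z. Already a fixed point.
Sat(E[(crit & empty) U empty]) = {t3, t8}
Sat(AX E[(crit & empty) U empty]) = {s : every successor in {t3, t8}} = {t2, t4}
AF (AX E[(crit & empty) U empty]): least fixpoint, start Z0 = {t2, t4}, add states with every successor in Z. Z1 = {t2, t4, t5}; Z2 = {t2, t4, t5, t6}; Z3 = {t2, t3, t4, t5, t6}; fixed.
Sat(AF (AX E[(crit & empty) U empty])) = {t2, t3, t4, t5, t6}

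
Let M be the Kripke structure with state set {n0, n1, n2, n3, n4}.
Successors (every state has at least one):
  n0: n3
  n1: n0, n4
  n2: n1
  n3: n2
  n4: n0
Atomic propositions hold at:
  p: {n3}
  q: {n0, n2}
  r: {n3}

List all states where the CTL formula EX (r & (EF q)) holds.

{n0}

EF q: least fixpoint, start Z0 = {n0, n2}, add states with some successor in Z. Z1 = {n0, n1, n2, n3, n4}; fixed.
Sat(EF q) = {n0, n1, n2, n3, n4}
Sat(r & (EF q)) = {n3}
Sat(EX (r & (EF q))) = {s : some successor in {n3}} = {n0}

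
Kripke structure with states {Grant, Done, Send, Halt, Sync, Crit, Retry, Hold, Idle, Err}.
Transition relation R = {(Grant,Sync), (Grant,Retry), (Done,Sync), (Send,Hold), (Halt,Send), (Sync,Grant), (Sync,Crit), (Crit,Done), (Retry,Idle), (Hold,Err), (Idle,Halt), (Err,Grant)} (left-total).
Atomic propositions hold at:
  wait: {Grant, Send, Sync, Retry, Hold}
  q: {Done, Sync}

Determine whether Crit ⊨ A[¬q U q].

Yes

Sat(¬q) = {Grant, Send, Halt, Crit, Retry, Hold, Idle, Err}
A[¬q U q]: least fixpoint, start Z0 = Sat(q) = {Done, Sync}, add states in Sat(¬q) with every successor in Z. Z1 = {Done, Sync, Crit}; fixed.
Sat(A[¬q U q]) = {Done, Sync, Crit}
Crit ∈ Sat(A[¬q U q]) = {Done, Sync, Crit}, so the formula holds at Crit.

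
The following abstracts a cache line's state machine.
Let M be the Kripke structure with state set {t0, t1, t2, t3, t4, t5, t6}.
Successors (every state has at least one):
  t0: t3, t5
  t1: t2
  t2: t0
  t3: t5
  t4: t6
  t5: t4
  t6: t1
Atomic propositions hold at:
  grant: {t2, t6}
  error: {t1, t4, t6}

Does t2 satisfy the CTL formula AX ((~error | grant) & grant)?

Sat(~error) = {t0, t2, t3, t5}
Sat(~error | grant) = {t0, t2, t3, t5, t6}
Sat((~error | grant) & grant) = {t2, t6}
Sat(AX ((~error | grant) & grant)) = {s : every successor in {t2, t6}} = {t1, t4}
t2 ∉ Sat(AX ((~error | grant) & grant)) = {t1, t4}, so the formula does not hold at t2.

No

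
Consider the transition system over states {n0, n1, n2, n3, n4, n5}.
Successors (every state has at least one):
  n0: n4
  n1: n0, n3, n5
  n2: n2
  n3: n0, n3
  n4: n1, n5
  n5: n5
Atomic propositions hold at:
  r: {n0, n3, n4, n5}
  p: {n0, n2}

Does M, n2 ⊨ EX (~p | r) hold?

No

Sat(~p) = {n1, n3, n4, n5}
Sat(~p | r) = {n0, n1, n3, n4, n5}
Sat(EX (~p | r)) = {s : some successor in {n0, n1, n3, n4, n5}} = {n0, n1, n3, n4, n5}
n2 ∉ Sat(EX (~p | r)) = {n0, n1, n3, n4, n5}, so the formula does not hold at n2.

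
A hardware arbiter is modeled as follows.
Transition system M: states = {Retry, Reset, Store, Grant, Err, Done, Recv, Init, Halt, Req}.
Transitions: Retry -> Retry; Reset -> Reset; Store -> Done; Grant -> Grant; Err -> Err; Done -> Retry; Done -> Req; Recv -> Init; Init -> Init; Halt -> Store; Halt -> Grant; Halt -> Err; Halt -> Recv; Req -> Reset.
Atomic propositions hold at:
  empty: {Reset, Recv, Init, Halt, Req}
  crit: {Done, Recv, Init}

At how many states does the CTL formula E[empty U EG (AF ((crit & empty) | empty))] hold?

Sat(crit & empty) = {Recv, Init}
Sat((crit & empty) | empty) = {Reset, Recv, Init, Halt, Req}
AF ((crit & empty) | empty): least fixpoint, start Z0 = {Reset, Recv, Init, Halt, Req}, add states with every successor in Z. Already a fixed point.
Sat(AF ((crit & empty) | empty)) = {Reset, Recv, Init, Halt, Req}
EG (AF ((crit & empty) | empty)): greatest fixpoint, start Z0 = {Reset, Recv, Init, Halt, Req}, keep only states in Sat with some successor in Z. Already a fixed point.
Sat(EG (AF ((crit & empty) | empty))) = {Reset, Recv, Init, Halt, Req}
E[empty U EG (AF ((crit & empty) | empty))]: least fixpoint, start Z0 = Sat(EG (AF ((crit & empty) | empty))) = {Reset, Recv, Init, Halt, Req}, add states in Sat(empty) with some successor in Z. Already a fixed point.
Sat(E[empty U EG (AF ((crit & empty) | empty))]) = {Reset, Recv, Init, Halt, Req}
|Sat(E[empty U EG (AF ((crit & empty) | empty))])| = |{Reset, Recv, Init, Halt, Req}| = 5.

5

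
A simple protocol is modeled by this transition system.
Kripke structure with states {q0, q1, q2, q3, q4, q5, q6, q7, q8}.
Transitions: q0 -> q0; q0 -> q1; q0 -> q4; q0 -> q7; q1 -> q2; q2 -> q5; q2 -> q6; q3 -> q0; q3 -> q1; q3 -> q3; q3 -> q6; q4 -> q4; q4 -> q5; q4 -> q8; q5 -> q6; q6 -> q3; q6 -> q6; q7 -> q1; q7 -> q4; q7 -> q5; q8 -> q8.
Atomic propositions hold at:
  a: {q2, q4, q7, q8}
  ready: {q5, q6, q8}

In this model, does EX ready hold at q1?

No

Sat(EX ready) = {s : some successor in {q5, q6, q8}} = {q2, q3, q4, q5, q6, q7, q8}
q1 ∉ Sat(EX ready) = {q2, q3, q4, q5, q6, q7, q8}, so the formula does not hold at q1.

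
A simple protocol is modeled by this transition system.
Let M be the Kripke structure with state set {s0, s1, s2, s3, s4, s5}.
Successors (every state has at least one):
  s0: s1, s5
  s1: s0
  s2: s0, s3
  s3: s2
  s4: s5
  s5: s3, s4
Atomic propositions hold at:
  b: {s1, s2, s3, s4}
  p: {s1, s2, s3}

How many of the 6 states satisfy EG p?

2

EG p: greatest fixpoint, start Z0 = {s1, s2, s3}, keep only states in Sat with some successor in Z. Z1 = {s2, s3}; fixed.
Sat(EG p) = {s2, s3}
|Sat(EG p)| = |{s2, s3}| = 2.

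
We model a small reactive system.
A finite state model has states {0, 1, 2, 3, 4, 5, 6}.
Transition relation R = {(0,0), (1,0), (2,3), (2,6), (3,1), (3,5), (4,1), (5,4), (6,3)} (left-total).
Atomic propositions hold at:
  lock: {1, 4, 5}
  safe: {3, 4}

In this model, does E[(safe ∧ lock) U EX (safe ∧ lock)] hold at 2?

Sat(safe ∧ lock) = {4}
Sat(EX (safe ∧ lock)) = {s : some successor in {4}} = {5}
E[(safe ∧ lock) U EX (safe ∧ lock)]: least fixpoint, start Z0 = Sat(EX (safe ∧ lock)) = {5}, add states in Sat(safe ∧ lock) with some successor in Z. Already a fixed point.
Sat(E[(safe ∧ lock) U EX (safe ∧ lock)]) = {5}
2 ∉ Sat(E[(safe ∧ lock) U EX (safe ∧ lock)]) = {5}, so the formula does not hold at 2.

No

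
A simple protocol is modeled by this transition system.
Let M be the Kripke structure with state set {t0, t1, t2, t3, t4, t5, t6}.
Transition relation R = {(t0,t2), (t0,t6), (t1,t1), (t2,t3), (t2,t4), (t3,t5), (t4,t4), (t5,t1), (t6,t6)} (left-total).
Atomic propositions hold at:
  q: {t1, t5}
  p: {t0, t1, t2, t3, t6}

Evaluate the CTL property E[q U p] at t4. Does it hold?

No

E[q U p]: least fixpoint, start Z0 = Sat(p) = {t0, t1, t2, t3, t6}, add states in Sat(q) with some successor in Z. Z1 = {t0, t1, t2, t3, t5, t6}; fixed.
Sat(E[q U p]) = {t0, t1, t2, t3, t5, t6}
t4 ∉ Sat(E[q U p]) = {t0, t1, t2, t3, t5, t6}, so the formula does not hold at t4.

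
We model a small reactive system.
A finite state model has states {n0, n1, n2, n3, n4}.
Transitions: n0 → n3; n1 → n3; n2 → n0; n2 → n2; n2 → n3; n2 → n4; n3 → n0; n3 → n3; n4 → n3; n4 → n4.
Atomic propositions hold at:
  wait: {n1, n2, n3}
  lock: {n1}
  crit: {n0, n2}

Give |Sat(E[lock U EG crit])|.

1

EG crit: greatest fixpoint, start Z0 = {n0, n2}, keep only states in Sat with some successor in Z. Z1 = {n2}; fixed.
Sat(EG crit) = {n2}
E[lock U EG crit]: least fixpoint, start Z0 = Sat(EG crit) = {n2}, add states in Sat(lock) with some successor in Z. Already a fixed point.
Sat(E[lock U EG crit]) = {n2}
|Sat(E[lock U EG crit])| = |{n2}| = 1.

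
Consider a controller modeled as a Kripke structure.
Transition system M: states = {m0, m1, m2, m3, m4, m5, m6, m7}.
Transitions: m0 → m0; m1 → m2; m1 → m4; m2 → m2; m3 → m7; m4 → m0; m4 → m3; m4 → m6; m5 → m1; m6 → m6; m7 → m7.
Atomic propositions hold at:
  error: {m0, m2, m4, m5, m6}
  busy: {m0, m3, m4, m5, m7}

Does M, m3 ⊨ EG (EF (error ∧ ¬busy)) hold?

No

Sat(¬busy) = {m1, m2, m6}
Sat(error ∧ ¬busy) = {m2, m6}
EF (error ∧ ¬busy): least fixpoint, start Z0 = {m2, m6}, add states with some successor in Z. Z1 = {m1, m2, m4, m6}; Z2 = {m1, m2, m4, m5, m6}; fixed.
Sat(EF (error ∧ ¬busy)) = {m1, m2, m4, m5, m6}
EG (EF (error ∧ ¬busy)): greatest fixpoint, start Z0 = {m1, m2, m4, m5, m6}, keep only states in Sat with some successor in Z. Already a fixed point.
Sat(EG (EF (error ∧ ¬busy))) = {m1, m2, m4, m5, m6}
m3 ∉ Sat(EG (EF (error ∧ ¬busy))) = {m1, m2, m4, m5, m6}, so the formula does not hold at m3.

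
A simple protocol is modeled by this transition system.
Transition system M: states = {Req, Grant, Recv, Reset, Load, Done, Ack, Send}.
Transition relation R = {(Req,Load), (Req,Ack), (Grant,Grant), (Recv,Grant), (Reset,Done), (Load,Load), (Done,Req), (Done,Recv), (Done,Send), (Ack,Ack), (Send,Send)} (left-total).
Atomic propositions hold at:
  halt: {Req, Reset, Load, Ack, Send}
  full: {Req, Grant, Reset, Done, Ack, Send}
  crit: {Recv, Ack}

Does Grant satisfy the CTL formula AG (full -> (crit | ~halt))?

Yes

Sat(~halt) = {Grant, Recv, Done}
Sat(crit | ~halt) = {Grant, Recv, Done, Ack}
Sat(full -> (crit | ~halt)) = {Grant, Recv, Load, Done, Ack}
AG (full -> (crit | ~halt)): greatest fixpoint, start Z0 = {Grant, Recv, Load, Done, Ack}, keep only states in Sat with every successor in Z. Z1 = {Grant, Recv, Load, Ack}; fixed.
Sat(AG (full -> (crit | ~halt))) = {Grant, Recv, Load, Ack}
Grant ∈ Sat(AG (full -> (crit | ~halt))) = {Grant, Recv, Load, Ack}, so the formula holds at Grant.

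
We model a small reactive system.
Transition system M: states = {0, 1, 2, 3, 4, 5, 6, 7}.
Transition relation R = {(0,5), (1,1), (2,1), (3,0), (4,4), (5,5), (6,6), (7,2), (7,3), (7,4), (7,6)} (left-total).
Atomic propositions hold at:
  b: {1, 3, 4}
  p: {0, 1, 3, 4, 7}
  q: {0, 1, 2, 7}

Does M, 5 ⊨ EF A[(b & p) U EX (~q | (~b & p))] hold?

Yes

Sat(b & p) = {1, 3, 4}
Sat(~q) = {3, 4, 5, 6}
Sat(~b) = {0, 2, 5, 6, 7}
Sat(~b & p) = {0, 7}
Sat(~q | (~b & p)) = {0, 3, 4, 5, 6, 7}
Sat(EX (~q | (~b & p))) = {s : some successor in {0, 3, 4, 5, 6, 7}} = {0, 3, 4, 5, 6, 7}
A[(b & p) U EX (~q | (~b & p))]: least fixpoint, start Z0 = Sat(EX (~q | (~b & p))) = {0, 3, 4, 5, 6, 7}, add states in Sat(b & p) with every successor in Z. Already a fixed point.
Sat(A[(b & p) U EX (~q | (~b & p))]) = {0, 3, 4, 5, 6, 7}
EF A[(b & p) U EX (~q | (~b & p))]: least fixpoint, start Z0 = {0, 3, 4, 5, 6, 7}, add states with some successor in Z. Already a fixed point.
Sat(EF A[(b & p) U EX (~q | (~b & p))]) = {0, 3, 4, 5, 6, 7}
5 ∈ Sat(EF A[(b & p) U EX (~q | (~b & p))]) = {0, 3, 4, 5, 6, 7}, so the formula holds at 5.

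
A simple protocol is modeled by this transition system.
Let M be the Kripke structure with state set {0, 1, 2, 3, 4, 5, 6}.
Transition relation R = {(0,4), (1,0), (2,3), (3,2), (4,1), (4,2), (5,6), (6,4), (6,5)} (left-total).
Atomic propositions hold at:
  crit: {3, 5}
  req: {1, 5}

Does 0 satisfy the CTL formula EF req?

EF req: least fixpoint, start Z0 = {1, 5}, add states with some successor in Z. Z1 = {1, 4, 5, 6}; Z2 = {0, 1, 4, 5, 6}; fixed.
Sat(EF req) = {0, 1, 4, 5, 6}
0 ∈ Sat(EF req) = {0, 1, 4, 5, 6}, so the formula holds at 0.

Yes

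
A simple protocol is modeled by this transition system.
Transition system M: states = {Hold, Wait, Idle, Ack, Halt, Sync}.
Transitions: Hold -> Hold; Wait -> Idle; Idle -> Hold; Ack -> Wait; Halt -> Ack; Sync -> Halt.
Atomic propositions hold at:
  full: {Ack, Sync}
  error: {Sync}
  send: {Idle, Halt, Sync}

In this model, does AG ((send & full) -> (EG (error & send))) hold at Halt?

Yes

Sat(send & full) = {Sync}
Sat(error & send) = {Sync}
EG (error & send): greatest fixpoint, start Z0 = {Sync}, keep only states in Sat with some successor in Z. Z1 = ∅; fixed.
Sat(EG (error & send)) = ∅
Sat((send & full) -> (EG (error & send))) = {Hold, Wait, Idle, Ack, Halt}
AG ((send & full) -> (EG (error & send))): greatest fixpoint, start Z0 = {Hold, Wait, Idle, Ack, Halt}, keep only states in Sat with every successor in Z. Already a fixed point.
Sat(AG ((send & full) -> (EG (error & send)))) = {Hold, Wait, Idle, Ack, Halt}
Halt ∈ Sat(AG ((send & full) -> (EG (error & send)))) = {Hold, Wait, Idle, Ack, Halt}, so the formula holds at Halt.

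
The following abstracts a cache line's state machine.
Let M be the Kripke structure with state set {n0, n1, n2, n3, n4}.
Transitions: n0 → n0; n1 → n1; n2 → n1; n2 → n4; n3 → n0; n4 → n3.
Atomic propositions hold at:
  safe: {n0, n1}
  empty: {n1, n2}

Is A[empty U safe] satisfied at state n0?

A[empty U safe]: least fixpoint, start Z0 = Sat(safe) = {n0, n1}, add states in Sat(empty) with every successor in Z. Already a fixed point.
Sat(A[empty U safe]) = {n0, n1}
n0 ∈ Sat(A[empty U safe]) = {n0, n1}, so the formula holds at n0.

Yes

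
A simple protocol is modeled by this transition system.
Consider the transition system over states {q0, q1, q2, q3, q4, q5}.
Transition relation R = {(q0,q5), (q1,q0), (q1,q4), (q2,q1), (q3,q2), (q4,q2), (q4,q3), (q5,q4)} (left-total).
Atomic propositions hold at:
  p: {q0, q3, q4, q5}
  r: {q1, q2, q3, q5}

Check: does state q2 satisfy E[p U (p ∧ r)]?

Sat(p ∧ r) = {q3, q5}
E[p U (p ∧ r)]: least fixpoint, start Z0 = Sat((p ∧ r)) = {q3, q5}, add states in Sat(p) with some successor in Z. Z1 = {q0, q3, q4, q5}; fixed.
Sat(E[p U (p ∧ r)]) = {q0, q3, q4, q5}
q2 ∉ Sat(E[p U (p ∧ r)]) = {q0, q3, q4, q5}, so the formula does not hold at q2.

No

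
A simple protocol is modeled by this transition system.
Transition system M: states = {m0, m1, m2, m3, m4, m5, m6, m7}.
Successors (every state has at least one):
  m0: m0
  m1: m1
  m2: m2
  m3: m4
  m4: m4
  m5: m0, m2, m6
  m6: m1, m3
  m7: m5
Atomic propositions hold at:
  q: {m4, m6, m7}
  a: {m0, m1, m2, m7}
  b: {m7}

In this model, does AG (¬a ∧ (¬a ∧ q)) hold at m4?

Yes

Sat(¬a) = {m3, m4, m5, m6}
Sat(¬a ∧ q) = {m4, m6}
Sat(¬a ∧ (¬a ∧ q)) = {m4, m6}
AG (¬a ∧ (¬a ∧ q)): greatest fixpoint, start Z0 = {m4, m6}, keep only states in Sat with every successor in Z. Z1 = {m4}; fixed.
Sat(AG (¬a ∧ (¬a ∧ q))) = {m4}
m4 ∈ Sat(AG (¬a ∧ (¬a ∧ q))) = {m4}, so the formula holds at m4.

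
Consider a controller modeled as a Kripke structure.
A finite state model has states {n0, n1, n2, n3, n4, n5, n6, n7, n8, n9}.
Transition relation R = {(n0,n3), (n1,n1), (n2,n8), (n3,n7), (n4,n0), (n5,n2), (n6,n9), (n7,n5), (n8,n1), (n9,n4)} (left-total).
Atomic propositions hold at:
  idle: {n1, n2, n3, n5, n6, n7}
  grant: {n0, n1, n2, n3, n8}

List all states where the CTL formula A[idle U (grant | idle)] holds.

{n0, n1, n2, n3, n5, n6, n7, n8}

Sat(grant | idle) = {n0, n1, n2, n3, n5, n6, n7, n8}
A[idle U (grant | idle)]: least fixpoint, start Z0 = Sat((grant | idle)) = {n0, n1, n2, n3, n5, n6, n7, n8}, add states in Sat(idle) with every successor in Z. Already a fixed point.
Sat(A[idle U (grant | idle)]) = {n0, n1, n2, n3, n5, n6, n7, n8}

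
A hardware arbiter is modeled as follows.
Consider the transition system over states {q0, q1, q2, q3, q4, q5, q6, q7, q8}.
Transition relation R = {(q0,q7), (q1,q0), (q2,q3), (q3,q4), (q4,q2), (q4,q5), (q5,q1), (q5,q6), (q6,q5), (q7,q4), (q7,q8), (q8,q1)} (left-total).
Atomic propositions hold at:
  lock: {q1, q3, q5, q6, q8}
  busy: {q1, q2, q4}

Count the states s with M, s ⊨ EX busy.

Sat(EX busy) = {s : some successor in {q1, q2, q4}} = {q3, q4, q5, q7, q8}
|Sat(EX busy)| = |{q3, q4, q5, q7, q8}| = 5.

5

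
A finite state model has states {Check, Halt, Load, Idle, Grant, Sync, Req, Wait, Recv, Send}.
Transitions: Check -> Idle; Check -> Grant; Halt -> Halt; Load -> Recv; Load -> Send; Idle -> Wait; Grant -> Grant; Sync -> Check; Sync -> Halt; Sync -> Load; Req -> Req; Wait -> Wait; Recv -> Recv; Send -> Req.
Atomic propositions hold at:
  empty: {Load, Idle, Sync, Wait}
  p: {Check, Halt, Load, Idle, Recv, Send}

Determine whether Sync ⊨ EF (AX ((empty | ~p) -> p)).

Yes

Sat(~p) = {Grant, Sync, Req, Wait}
Sat(empty | ~p) = {Load, Idle, Grant, Sync, Req, Wait}
Sat((empty | ~p) -> p) = {Check, Halt, Load, Idle, Recv, Send}
Sat(AX ((empty | ~p) -> p)) = {s : every successor in {Check, Halt, Load, Idle, Recv, Send}} = {Halt, Load, Sync, Recv}
EF (AX ((empty | ~p) -> p)): least fixpoint, start Z0 = {Halt, Load, Sync, Recv}, add states with some successor in Z. Already a fixed point.
Sat(EF (AX ((empty | ~p) -> p))) = {Halt, Load, Sync, Recv}
Sync ∈ Sat(EF (AX ((empty | ~p) -> p))) = {Halt, Load, Sync, Recv}, so the formula holds at Sync.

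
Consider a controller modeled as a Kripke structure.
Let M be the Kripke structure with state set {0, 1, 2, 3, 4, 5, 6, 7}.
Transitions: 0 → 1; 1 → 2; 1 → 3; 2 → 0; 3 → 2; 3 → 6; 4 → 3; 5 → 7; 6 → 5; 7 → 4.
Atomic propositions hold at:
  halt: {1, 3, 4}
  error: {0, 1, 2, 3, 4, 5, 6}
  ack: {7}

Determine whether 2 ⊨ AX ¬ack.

Yes

Sat(¬ack) = {0, 1, 2, 3, 4, 5, 6}
Sat(AX ¬ack) = {s : every successor in {0, 1, 2, 3, 4, 5, 6}} = {0, 1, 2, 3, 4, 6, 7}
2 ∈ Sat(AX ¬ack) = {0, 1, 2, 3, 4, 6, 7}, so the formula holds at 2.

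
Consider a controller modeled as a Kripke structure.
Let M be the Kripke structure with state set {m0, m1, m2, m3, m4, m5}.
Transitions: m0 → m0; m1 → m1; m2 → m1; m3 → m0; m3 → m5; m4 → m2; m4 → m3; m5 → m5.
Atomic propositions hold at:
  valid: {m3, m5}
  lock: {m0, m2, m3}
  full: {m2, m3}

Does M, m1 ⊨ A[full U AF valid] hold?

No

AF valid: least fixpoint, start Z0 = {m3, m5}, add states with every successor in Z. Already a fixed point.
Sat(AF valid) = {m3, m5}
A[full U AF valid]: least fixpoint, start Z0 = Sat(AF valid) = {m3, m5}, add states in Sat(full) with every successor in Z. Already a fixed point.
Sat(A[full U AF valid]) = {m3, m5}
m1 ∉ Sat(A[full U AF valid]) = {m3, m5}, so the formula does not hold at m1.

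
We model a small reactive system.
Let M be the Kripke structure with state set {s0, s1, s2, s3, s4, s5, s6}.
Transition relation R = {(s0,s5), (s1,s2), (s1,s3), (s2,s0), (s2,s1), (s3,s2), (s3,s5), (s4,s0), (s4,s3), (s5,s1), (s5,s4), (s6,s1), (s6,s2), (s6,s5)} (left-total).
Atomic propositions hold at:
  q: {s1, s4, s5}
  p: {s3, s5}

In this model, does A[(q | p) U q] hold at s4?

Yes

Sat(q | p) = {s1, s3, s4, s5}
A[(q | p) U q]: least fixpoint, start Z0 = Sat(q) = {s1, s4, s5}, add states in Sat(q | p) with every successor in Z. Already a fixed point.
Sat(A[(q | p) U q]) = {s1, s4, s5}
s4 ∈ Sat(A[(q | p) U q]) = {s1, s4, s5}, so the formula holds at s4.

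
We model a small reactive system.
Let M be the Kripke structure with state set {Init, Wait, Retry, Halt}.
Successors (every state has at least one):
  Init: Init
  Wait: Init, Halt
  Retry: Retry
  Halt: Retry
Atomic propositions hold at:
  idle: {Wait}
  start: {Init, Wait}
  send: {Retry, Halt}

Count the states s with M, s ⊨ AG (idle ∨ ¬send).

Sat(¬send) = {Init, Wait}
Sat(idle ∨ ¬send) = {Init, Wait}
AG (idle ∨ ¬send): greatest fixpoint, start Z0 = {Init, Wait}, keep only states in Sat with every successor in Z. Z1 = {Init}; fixed.
Sat(AG (idle ∨ ¬send)) = {Init}
|Sat(AG (idle ∨ ¬send))| = |{Init}| = 1.

1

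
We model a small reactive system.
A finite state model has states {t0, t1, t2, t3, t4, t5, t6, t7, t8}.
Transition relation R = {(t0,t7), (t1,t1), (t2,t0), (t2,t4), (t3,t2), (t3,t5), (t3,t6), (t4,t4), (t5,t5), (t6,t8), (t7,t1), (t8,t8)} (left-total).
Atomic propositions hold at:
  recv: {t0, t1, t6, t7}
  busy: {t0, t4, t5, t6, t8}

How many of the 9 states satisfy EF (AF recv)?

6

AF recv: least fixpoint, start Z0 = {t0, t1, t6, t7}, add states with every successor in Z. Already a fixed point.
Sat(AF recv) = {t0, t1, t6, t7}
EF (AF recv): least fixpoint, start Z0 = {t0, t1, t6, t7}, add states with some successor in Z. Z1 = {t0, t1, t2, t3, t6, t7}; fixed.
Sat(EF (AF recv)) = {t0, t1, t2, t3, t6, t7}
|Sat(EF (AF recv))| = |{t0, t1, t2, t3, t6, t7}| = 6.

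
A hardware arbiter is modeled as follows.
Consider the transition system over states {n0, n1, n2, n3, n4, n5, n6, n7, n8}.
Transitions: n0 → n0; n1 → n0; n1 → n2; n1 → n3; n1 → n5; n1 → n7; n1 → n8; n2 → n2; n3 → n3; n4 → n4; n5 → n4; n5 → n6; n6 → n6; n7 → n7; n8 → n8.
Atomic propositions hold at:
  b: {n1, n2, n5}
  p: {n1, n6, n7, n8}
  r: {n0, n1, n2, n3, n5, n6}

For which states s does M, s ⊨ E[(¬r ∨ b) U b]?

Sat(¬r) = {n4, n7, n8}
Sat(¬r ∨ b) = {n1, n2, n4, n5, n7, n8}
E[(¬r ∨ b) U b]: least fixpoint, start Z0 = Sat(b) = {n1, n2, n5}, add states in Sat(¬r ∨ b) with some successor in Z. Already a fixed point.
Sat(E[(¬r ∨ b) U b]) = {n1, n2, n5}

{n1, n2, n5}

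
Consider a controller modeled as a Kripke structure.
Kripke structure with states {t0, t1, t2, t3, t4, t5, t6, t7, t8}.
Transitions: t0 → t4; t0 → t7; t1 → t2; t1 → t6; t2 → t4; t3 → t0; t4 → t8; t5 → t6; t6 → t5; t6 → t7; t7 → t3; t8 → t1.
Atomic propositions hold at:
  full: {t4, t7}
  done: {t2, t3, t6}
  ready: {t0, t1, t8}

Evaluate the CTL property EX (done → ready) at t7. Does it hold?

Sat(done → ready) = {t0, t1, t4, t5, t7, t8}
Sat(EX (done → ready)) = {s : some successor in {t0, t1, t4, t5, t7, t8}} = {t0, t2, t3, t4, t6, t8}
t7 ∉ Sat(EX (done → ready)) = {t0, t2, t3, t4, t6, t8}, so the formula does not hold at t7.

No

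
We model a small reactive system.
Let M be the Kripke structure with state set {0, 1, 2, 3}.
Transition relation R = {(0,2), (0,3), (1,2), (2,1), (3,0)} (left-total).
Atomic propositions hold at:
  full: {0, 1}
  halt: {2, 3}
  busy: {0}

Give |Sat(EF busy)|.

EF busy: least fixpoint, start Z0 = {0}, add states with some successor in Z. Z1 = {0, 3}; fixed.
Sat(EF busy) = {0, 3}
|Sat(EF busy)| = |{0, 3}| = 2.

2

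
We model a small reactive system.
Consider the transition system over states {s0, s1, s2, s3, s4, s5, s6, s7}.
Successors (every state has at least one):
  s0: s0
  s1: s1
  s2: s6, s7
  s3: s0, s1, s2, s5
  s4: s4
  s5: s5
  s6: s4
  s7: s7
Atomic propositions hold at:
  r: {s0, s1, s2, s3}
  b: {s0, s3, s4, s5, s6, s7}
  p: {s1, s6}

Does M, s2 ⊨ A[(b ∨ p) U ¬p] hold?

Sat(b ∨ p) = {s0, s1, s3, s4, s5, s6, s7}
Sat(¬p) = {s0, s2, s3, s4, s5, s7}
A[(b ∨ p) U ¬p]: least fixpoint, start Z0 = Sat(¬p) = {s0, s2, s3, s4, s5, s7}, add states in Sat(b ∨ p) with every successor in Z. Z1 = {s0, s2, s3, s4, s5, s6, s7}; fixed.
Sat(A[(b ∨ p) U ¬p]) = {s0, s2, s3, s4, s5, s6, s7}
s2 ∈ Sat(A[(b ∨ p) U ¬p]) = {s0, s2, s3, s4, s5, s6, s7}, so the formula holds at s2.

Yes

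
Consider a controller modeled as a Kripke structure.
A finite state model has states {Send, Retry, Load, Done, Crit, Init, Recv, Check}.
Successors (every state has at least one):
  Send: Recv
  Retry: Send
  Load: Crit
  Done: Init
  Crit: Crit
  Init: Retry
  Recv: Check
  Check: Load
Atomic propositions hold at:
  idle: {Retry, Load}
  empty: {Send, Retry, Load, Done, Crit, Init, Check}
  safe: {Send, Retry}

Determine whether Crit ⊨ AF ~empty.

No

Sat(~empty) = {Recv}
AF ~empty: least fixpoint, start Z0 = {Recv}, add states with every successor in Z. Z1 = {Send, Recv}; Z2 = {Send, Retry, Recv}; Z3 = {Send, Retry, Init, Recv}; Z4 = {Send, Retry, Done, Init, Recv}; fixed.
Sat(AF ~empty) = {Send, Retry, Done, Init, Recv}
Crit ∉ Sat(AF ~empty) = {Send, Retry, Done, Init, Recv}, so the formula does not hold at Crit.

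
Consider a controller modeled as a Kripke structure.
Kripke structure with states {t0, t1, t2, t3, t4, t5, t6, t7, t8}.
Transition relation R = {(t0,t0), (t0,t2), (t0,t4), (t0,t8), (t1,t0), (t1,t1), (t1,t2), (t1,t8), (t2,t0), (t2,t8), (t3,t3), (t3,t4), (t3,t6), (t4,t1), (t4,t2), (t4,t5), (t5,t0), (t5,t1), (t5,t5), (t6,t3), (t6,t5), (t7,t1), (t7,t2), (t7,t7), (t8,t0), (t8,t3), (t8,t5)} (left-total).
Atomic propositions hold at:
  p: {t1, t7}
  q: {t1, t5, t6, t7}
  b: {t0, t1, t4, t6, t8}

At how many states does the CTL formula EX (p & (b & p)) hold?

4

Sat(b & p) = {t1}
Sat(p & (b & p)) = {t1}
Sat(EX (p & (b & p))) = {s : some successor in {t1}} = {t1, t4, t5, t7}
|Sat(EX (p & (b & p)))| = |{t1, t4, t5, t7}| = 4.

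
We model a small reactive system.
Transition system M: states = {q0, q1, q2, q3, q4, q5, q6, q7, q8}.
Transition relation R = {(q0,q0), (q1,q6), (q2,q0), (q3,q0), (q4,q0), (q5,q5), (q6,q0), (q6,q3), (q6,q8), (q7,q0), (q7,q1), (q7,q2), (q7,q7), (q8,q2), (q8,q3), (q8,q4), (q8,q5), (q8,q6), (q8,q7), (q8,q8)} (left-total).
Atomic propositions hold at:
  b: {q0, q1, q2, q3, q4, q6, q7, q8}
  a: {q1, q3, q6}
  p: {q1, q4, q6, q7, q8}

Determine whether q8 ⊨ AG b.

AG b: greatest fixpoint, start Z0 = {q0, q1, q2, q3, q4, q6, q7, q8}, keep only states in Sat with every successor in Z. Z1 = {q0, q1, q2, q3, q4, q6, q7}; Z2 = {q0, q1, q2, q3, q4, q7}; Z3 = {q0, q2, q3, q4, q7}; Z4 = {q0, q2, q3, q4}; fixed.
Sat(AG b) = {q0, q2, q3, q4}
q8 ∉ Sat(AG b) = {q0, q2, q3, q4}, so the formula does not hold at q8.

No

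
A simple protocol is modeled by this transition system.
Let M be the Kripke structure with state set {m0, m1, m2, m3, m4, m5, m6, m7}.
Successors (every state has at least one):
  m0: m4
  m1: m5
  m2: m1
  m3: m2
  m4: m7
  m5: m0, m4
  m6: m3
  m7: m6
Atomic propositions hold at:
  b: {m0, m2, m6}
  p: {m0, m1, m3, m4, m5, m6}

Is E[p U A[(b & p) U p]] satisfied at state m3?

Sat(b & p) = {m0, m6}
A[(b & p) U p]: least fixpoint, start Z0 = Sat(p) = {m0, m1, m3, m4, m5, m6}, add states in Sat(b & p) with every successor in Z. Already a fixed point.
Sat(A[(b & p) U p]) = {m0, m1, m3, m4, m5, m6}
E[p U A[(b & p) U p]]: least fixpoint, start Z0 = Sat(A[(b & p) U p]) = {m0, m1, m3, m4, m5, m6}, add states in Sat(p) with some successor in Z. Already a fixed point.
Sat(E[p U A[(b & p) U p]]) = {m0, m1, m3, m4, m5, m6}
m3 ∈ Sat(E[p U A[(b & p) U p]]) = {m0, m1, m3, m4, m5, m6}, so the formula holds at m3.

Yes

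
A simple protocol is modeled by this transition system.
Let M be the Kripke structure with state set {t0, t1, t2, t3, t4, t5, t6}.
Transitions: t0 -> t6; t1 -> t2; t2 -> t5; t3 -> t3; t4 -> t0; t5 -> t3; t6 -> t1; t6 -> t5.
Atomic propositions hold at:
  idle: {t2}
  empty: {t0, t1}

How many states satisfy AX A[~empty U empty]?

Sat(~empty) = {t2, t3, t4, t5, t6}
A[~empty U empty]: least fixpoint, start Z0 = Sat(empty) = {t0, t1}, add states in Sat(~empty) with every successor in Z. Z1 = {t0, t1, t4}; fixed.
Sat(A[~empty U empty]) = {t0, t1, t4}
Sat(AX A[~empty U empty]) = {s : every successor in {t0, t1, t4}} = {t4}
|Sat(AX A[~empty U empty])| = |{t4}| = 1.

1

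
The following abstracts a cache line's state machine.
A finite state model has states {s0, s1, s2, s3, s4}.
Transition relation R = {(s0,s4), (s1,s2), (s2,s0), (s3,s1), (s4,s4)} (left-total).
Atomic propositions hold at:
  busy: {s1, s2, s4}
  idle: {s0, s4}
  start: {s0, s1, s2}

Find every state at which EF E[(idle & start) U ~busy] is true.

Sat(idle & start) = {s0}
Sat(~busy) = {s0, s3}
E[(idle & start) U ~busy]: least fixpoint, start Z0 = Sat(~busy) = {s0, s3}, add states in Sat(idle & start) with some successor in Z. Already a fixed point.
Sat(E[(idle & start) U ~busy]) = {s0, s3}
EF E[(idle & start) U ~busy]: least fixpoint, start Z0 = {s0, s3}, add states with some successor in Z. Z1 = {s0, s2, s3}; Z2 = {s0, s1, s2, s3}; fixed.
Sat(EF E[(idle & start) U ~busy]) = {s0, s1, s2, s3}

{s0, s1, s2, s3}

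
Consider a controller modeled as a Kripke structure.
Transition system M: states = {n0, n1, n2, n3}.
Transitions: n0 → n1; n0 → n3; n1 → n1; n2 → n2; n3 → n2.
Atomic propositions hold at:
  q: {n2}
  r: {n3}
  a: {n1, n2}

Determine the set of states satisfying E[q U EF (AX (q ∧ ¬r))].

{n0, n2, n3}

Sat(¬r) = {n0, n1, n2}
Sat(q ∧ ¬r) = {n2}
Sat(AX (q ∧ ¬r)) = {s : every successor in {n2}} = {n2, n3}
EF (AX (q ∧ ¬r)): least fixpoint, start Z0 = {n2, n3}, add states with some successor in Z. Z1 = {n0, n2, n3}; fixed.
Sat(EF (AX (q ∧ ¬r))) = {n0, n2, n3}
E[q U EF (AX (q ∧ ¬r))]: least fixpoint, start Z0 = Sat(EF (AX (q ∧ ¬r))) = {n0, n2, n3}, add states in Sat(q) with some successor in Z. Already a fixed point.
Sat(E[q U EF (AX (q ∧ ¬r))]) = {n0, n2, n3}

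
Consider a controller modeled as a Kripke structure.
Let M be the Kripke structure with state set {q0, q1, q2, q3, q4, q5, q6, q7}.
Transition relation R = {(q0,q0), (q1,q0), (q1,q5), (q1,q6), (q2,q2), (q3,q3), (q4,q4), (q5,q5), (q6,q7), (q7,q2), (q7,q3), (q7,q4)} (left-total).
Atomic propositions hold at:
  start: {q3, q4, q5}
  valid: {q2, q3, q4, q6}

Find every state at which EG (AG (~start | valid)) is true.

{q0, q2, q3, q4, q6, q7}

Sat(~start) = {q0, q1, q2, q6, q7}
Sat(~start | valid) = {q0, q1, q2, q3, q4, q6, q7}
AG (~start | valid): greatest fixpoint, start Z0 = {q0, q1, q2, q3, q4, q6, q7}, keep only states in Sat with every successor in Z. Z1 = {q0, q2, q3, q4, q6, q7}; fixed.
Sat(AG (~start | valid)) = {q0, q2, q3, q4, q6, q7}
EG (AG (~start | valid)): greatest fixpoint, start Z0 = {q0, q2, q3, q4, q6, q7}, keep only states in Sat with some successor in Z. Already a fixed point.
Sat(EG (AG (~start | valid))) = {q0, q2, q3, q4, q6, q7}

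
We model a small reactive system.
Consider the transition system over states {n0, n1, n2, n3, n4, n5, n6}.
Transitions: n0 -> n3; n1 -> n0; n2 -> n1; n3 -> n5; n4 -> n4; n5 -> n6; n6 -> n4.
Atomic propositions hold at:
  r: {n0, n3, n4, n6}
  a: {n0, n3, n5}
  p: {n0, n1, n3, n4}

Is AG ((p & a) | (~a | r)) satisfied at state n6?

Yes

Sat(p & a) = {n0, n3}
Sat(~a) = {n1, n2, n4, n6}
Sat(~a | r) = {n0, n1, n2, n3, n4, n6}
Sat((p & a) | (~a | r)) = {n0, n1, n2, n3, n4, n6}
AG ((p & a) | (~a | r)): greatest fixpoint, start Z0 = {n0, n1, n2, n3, n4, n6}, keep only states in Sat with every successor in Z. Z1 = {n0, n1, n2, n4, n6}; Z2 = {n1, n2, n4, n6}; Z3 = {n2, n4, n6}; Z4 = {n4, n6}; fixed.
Sat(AG ((p & a) | (~a | r))) = {n4, n6}
n6 ∈ Sat(AG ((p & a) | (~a | r))) = {n4, n6}, so the formula holds at n6.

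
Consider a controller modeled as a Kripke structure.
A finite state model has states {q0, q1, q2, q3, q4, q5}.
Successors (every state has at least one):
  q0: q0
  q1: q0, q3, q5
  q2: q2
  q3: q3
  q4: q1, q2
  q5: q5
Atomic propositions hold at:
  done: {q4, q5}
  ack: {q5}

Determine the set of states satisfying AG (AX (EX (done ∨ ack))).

{q5}

Sat(done ∨ ack) = {q4, q5}
Sat(EX (done ∨ ack)) = {s : some successor in {q4, q5}} = {q1, q5}
Sat(AX (EX (done ∨ ack))) = {s : every successor in {q1, q5}} = {q5}
AG (AX (EX (done ∨ ack))): greatest fixpoint, start Z0 = {q5}, keep only states in Sat with every successor in Z. Already a fixed point.
Sat(AG (AX (EX (done ∨ ack)))) = {q5}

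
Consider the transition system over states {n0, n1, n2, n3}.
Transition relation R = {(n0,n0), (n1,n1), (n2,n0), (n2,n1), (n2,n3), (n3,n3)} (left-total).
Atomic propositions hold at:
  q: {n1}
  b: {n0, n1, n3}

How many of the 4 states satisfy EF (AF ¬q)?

3

Sat(¬q) = {n0, n2, n3}
AF ¬q: least fixpoint, start Z0 = {n0, n2, n3}, add states with every successor in Z. Already a fixed point.
Sat(AF ¬q) = {n0, n2, n3}
EF (AF ¬q): least fixpoint, start Z0 = {n0, n2, n3}, add states with some successor in Z. Already a fixed point.
Sat(EF (AF ¬q)) = {n0, n2, n3}
|Sat(EF (AF ¬q))| = |{n0, n2, n3}| = 3.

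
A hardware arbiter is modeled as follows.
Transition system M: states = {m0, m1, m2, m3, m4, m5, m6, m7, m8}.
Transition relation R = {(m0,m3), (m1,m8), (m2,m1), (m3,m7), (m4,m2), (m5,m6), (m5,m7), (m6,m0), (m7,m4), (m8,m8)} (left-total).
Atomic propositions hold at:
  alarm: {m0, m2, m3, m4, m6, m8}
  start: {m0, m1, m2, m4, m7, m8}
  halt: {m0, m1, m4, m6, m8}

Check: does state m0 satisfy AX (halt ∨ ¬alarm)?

No

Sat(¬alarm) = {m1, m5, m7}
Sat(halt ∨ ¬alarm) = {m0, m1, m4, m5, m6, m7, m8}
Sat(AX (halt ∨ ¬alarm)) = {s : every successor in {m0, m1, m4, m5, m6, m7, m8}} = {m1, m2, m3, m5, m6, m7, m8}
m0 ∉ Sat(AX (halt ∨ ¬alarm)) = {m1, m2, m3, m5, m6, m7, m8}, so the formula does not hold at m0.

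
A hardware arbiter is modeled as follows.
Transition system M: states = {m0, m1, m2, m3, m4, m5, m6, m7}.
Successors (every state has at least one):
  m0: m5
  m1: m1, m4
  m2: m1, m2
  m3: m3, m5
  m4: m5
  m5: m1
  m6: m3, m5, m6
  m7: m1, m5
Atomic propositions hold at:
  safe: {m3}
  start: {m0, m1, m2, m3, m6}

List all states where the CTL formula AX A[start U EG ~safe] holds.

Sat(~safe) = {m0, m1, m2, m4, m5, m6, m7}
EG ~safe: greatest fixpoint, start Z0 = {m0, m1, m2, m4, m5, m6, m7}, keep only states in Sat with some successor in Z. Already a fixed point.
Sat(EG ~safe) = {m0, m1, m2, m4, m5, m6, m7}
A[start U EG ~safe]: least fixpoint, start Z0 = Sat(EG ~safe) = {m0, m1, m2, m4, m5, m6, m7}, add states in Sat(start) with every successor in Z. Already a fixed point.
Sat(A[start U EG ~safe]) = {m0, m1, m2, m4, m5, m6, m7}
Sat(AX A[start U EG ~safe]) = {s : every successor in {m0, m1, m2, m4, m5, m6, m7}} = {m0, m1, m2, m4, m5, m7}

{m0, m1, m2, m4, m5, m7}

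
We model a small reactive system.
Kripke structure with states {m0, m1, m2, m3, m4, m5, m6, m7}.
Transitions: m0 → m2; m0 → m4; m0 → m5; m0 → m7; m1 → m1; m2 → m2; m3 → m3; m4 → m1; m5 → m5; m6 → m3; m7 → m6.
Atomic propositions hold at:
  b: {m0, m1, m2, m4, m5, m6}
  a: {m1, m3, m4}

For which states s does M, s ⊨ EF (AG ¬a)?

Sat(¬a) = {m0, m2, m5, m6, m7}
AG ¬a: greatest fixpoint, start Z0 = {m0, m2, m5, m6, m7}, keep only states in Sat with every successor in Z. Z1 = {m2, m5, m7}; Z2 = {m2, m5}; fixed.
Sat(AG ¬a) = {m2, m5}
EF (AG ¬a): least fixpoint, start Z0 = {m2, m5}, add states with some successor in Z. Z1 = {m0, m2, m5}; fixed.
Sat(EF (AG ¬a)) = {m0, m2, m5}

{m0, m2, m5}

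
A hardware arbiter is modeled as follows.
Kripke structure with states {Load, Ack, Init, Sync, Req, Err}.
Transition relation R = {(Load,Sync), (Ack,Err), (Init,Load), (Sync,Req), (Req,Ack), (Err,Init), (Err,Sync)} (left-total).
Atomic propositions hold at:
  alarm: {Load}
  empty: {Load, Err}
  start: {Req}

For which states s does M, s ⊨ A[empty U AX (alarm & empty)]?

Sat(alarm & empty) = {Load}
Sat(AX (alarm & empty)) = {s : every successor in {Load}} = {Init}
A[empty U AX (alarm & empty)]: least fixpoint, start Z0 = Sat(AX (alarm & empty)) = {Init}, add states in Sat(empty) with every successor in Z. Already a fixed point.
Sat(A[empty U AX (alarm & empty)]) = {Init}

{Init}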